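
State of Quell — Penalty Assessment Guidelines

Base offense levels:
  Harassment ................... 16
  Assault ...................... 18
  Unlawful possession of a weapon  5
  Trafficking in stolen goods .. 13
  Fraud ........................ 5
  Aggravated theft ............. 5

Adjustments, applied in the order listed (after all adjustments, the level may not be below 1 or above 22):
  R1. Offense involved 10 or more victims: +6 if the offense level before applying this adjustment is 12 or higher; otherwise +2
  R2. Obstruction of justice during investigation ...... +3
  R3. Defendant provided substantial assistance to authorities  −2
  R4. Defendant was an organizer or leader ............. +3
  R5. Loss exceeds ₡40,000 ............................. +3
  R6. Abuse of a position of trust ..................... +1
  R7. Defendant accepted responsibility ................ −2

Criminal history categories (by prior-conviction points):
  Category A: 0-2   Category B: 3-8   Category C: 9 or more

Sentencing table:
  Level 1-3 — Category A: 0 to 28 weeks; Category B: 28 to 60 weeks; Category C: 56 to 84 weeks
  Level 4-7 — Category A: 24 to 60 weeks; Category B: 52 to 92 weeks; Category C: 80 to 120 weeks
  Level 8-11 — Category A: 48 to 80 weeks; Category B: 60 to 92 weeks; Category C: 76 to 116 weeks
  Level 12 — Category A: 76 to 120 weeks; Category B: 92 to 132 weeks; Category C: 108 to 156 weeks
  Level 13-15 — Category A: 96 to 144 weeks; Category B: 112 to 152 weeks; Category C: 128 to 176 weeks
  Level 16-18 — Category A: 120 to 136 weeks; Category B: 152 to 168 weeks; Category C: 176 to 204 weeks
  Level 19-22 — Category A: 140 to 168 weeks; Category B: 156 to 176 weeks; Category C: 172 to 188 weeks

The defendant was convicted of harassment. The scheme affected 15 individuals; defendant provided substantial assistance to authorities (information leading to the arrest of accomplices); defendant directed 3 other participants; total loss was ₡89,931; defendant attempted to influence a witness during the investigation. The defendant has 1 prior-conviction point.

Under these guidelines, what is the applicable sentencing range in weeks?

140-168 weeks

Base offense level for harassment: 16.
R1 applies (level before this adjustment is 16 ≥ 12, so +6): 16 + 6 = 22.
R2 applies: 22 + 3 = 25.
R3 applies: 25 − 2 = 23.
R4 applies: 23 + 3 = 26.
R5 applies: 26 + 3 = 29.
R7 does not apply.
Level 29 exceeds the maximum of 22; capped at 22.
Final offense level: 22.
Criminal history: 1 prior point → Category A (0-2).
Level 22 falls in the 19-22 band.
Grid: Level 19-22 × Category A = 140-168 weeks.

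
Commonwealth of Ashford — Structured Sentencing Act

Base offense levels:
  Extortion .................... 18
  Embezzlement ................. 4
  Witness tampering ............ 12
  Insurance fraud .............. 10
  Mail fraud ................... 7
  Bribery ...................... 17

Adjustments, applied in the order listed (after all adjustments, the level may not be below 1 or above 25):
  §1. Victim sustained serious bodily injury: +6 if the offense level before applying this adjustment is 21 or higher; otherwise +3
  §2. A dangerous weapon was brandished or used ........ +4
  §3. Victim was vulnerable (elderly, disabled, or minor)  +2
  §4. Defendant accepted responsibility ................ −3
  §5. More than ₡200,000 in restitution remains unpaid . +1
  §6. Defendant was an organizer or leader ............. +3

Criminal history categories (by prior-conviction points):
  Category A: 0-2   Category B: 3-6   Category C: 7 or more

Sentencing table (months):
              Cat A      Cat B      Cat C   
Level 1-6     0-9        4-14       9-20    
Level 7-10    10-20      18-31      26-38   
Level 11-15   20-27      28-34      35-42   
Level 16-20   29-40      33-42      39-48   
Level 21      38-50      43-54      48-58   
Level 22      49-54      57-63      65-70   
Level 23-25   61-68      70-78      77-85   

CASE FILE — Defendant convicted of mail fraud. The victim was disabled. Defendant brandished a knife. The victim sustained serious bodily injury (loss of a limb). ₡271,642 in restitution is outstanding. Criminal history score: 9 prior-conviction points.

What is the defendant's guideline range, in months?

39-48 months

Base offense level for mail fraud: 7.
§1 applies (level before this adjustment is 7 < 21, so +3): 7 + 3 = 10.
§2 applies: 10 + 4 = 14.
§3 applies: 14 + 2 = 16.
§4 does not apply.
§5 applies: 16 + 1 = 17.
§6 does not apply.
Final offense level: 17.
Criminal history: 9 prior points → Category C (7+).
Level 17 falls in the 16-20 band.
Grid: Level 16-20 × Category C = 39-48 months.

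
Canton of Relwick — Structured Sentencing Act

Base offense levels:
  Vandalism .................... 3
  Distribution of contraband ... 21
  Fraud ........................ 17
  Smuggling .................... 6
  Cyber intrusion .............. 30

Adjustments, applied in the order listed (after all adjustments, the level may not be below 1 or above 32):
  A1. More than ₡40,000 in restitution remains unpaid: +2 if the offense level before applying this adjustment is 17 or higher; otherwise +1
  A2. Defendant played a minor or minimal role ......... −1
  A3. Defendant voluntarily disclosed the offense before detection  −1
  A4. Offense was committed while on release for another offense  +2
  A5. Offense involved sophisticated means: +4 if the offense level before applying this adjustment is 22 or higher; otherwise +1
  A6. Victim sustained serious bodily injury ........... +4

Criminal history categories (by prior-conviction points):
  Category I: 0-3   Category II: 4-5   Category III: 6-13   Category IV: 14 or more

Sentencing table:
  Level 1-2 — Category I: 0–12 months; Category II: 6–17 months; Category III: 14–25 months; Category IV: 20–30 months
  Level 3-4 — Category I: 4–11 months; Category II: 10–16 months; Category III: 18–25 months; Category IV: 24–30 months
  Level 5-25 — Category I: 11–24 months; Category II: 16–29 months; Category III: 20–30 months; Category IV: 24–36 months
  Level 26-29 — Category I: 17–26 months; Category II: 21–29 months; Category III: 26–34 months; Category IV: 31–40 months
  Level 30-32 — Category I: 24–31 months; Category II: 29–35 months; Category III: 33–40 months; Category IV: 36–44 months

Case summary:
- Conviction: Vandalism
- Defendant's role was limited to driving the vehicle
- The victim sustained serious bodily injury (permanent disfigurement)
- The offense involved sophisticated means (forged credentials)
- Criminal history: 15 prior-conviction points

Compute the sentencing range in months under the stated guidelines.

24-36 months

Base offense level for vandalism: 3.
A1 does not apply.
A2 applies: 3 − 1 = 2.
A4 does not apply.
A5 applies (level before this adjustment is 2 < 22, so +1): 2 + 1 = 3.
A6 applies: 3 + 4 = 7.
Final offense level: 7.
Criminal history: 15 prior points → Category IV (14+).
Level 7 falls in the 5-25 band.
Grid: Level 5-25 × Category IV = 24-36 months.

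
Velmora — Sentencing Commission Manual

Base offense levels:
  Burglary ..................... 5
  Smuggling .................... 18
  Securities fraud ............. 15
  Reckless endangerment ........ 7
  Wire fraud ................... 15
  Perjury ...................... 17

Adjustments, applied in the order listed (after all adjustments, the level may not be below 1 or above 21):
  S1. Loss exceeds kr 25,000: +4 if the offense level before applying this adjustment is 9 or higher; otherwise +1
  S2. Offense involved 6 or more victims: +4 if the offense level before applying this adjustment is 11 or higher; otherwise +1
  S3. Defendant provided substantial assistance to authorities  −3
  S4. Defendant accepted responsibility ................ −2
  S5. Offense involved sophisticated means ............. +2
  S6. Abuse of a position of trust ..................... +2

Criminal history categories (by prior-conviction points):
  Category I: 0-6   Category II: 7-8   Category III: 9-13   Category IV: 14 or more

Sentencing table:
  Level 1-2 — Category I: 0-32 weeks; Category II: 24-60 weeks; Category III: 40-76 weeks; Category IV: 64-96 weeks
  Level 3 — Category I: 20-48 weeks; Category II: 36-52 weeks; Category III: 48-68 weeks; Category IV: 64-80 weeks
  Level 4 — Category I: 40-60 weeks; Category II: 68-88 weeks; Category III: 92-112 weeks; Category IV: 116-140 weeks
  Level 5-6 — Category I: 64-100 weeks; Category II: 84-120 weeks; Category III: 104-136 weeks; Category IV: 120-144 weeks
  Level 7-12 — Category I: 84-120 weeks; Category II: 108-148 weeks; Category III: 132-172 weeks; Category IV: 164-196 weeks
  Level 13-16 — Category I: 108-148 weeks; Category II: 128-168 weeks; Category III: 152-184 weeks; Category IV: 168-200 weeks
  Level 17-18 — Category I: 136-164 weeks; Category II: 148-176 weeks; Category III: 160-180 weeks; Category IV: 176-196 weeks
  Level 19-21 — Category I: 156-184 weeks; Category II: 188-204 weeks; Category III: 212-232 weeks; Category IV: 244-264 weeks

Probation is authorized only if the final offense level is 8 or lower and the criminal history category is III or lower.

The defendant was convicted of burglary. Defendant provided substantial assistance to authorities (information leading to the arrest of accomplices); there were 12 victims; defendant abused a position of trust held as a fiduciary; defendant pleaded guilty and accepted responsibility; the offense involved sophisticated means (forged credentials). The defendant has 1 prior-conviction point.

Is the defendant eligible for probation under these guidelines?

Yes

Base offense level for burglary: 5.
S2 applies (level before this adjustment is 5 < 11, so +1): 5 + 1 = 6.
S3 applies: 6 − 3 = 3.
S4 applies: 3 − 2 = 1.
S5 applies: 1 + 2 = 3.
S6 applies: 3 + 2 = 5.
Final offense level: 5.
Criminal history: 1 prior point → Category I (0-6).
Level 5 falls in the 5-6 band.
Grid: Level 5-6 × Category I = 64-100 weeks.
Probation check: level 5 ≤ 8 and category I ≤ III → eligible.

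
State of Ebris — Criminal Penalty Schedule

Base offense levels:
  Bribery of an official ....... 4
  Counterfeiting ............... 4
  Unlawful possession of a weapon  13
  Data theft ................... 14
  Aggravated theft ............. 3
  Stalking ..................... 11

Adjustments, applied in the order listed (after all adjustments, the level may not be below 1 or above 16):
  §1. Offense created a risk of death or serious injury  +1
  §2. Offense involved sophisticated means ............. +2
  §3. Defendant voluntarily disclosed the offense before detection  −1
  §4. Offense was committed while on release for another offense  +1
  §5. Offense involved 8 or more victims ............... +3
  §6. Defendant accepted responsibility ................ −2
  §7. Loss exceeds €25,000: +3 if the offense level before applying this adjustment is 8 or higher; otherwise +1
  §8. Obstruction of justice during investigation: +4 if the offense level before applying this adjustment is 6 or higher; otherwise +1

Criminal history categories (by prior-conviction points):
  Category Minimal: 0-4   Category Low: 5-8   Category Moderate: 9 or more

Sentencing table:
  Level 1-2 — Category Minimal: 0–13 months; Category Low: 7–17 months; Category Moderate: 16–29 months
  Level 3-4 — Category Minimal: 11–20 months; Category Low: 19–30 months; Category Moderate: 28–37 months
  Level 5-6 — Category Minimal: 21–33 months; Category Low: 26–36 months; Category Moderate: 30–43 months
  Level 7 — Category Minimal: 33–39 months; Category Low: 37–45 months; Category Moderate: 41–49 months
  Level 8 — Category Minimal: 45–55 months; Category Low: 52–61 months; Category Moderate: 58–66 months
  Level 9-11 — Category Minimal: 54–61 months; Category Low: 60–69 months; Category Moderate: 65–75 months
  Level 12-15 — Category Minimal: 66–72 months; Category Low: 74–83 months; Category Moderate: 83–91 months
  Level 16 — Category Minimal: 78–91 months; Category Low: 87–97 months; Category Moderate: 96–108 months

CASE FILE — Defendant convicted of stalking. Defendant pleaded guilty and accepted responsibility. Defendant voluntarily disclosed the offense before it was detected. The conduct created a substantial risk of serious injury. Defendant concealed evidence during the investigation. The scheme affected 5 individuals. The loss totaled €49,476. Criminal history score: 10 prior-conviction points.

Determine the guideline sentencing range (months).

Base offense level for stalking: 11.
§1 applies: 11 + 1 = 12.
§2 does not apply.
§3 applies: 12 − 1 = 11.
§5 does not apply.
§6 applies: 11 − 2 = 9.
§7 applies (level before this adjustment is 9 ≥ 8, so +3): 9 + 3 = 12.
§8 applies (level before this adjustment is 12 ≥ 6, so +4): 12 + 4 = 16.
Final offense level: 16.
Criminal history: 10 prior points → Category Moderate (9+).
Level 16 falls in the 16 band.
Grid: Level 16 × Category Moderate = 96-108 months.

96-108 months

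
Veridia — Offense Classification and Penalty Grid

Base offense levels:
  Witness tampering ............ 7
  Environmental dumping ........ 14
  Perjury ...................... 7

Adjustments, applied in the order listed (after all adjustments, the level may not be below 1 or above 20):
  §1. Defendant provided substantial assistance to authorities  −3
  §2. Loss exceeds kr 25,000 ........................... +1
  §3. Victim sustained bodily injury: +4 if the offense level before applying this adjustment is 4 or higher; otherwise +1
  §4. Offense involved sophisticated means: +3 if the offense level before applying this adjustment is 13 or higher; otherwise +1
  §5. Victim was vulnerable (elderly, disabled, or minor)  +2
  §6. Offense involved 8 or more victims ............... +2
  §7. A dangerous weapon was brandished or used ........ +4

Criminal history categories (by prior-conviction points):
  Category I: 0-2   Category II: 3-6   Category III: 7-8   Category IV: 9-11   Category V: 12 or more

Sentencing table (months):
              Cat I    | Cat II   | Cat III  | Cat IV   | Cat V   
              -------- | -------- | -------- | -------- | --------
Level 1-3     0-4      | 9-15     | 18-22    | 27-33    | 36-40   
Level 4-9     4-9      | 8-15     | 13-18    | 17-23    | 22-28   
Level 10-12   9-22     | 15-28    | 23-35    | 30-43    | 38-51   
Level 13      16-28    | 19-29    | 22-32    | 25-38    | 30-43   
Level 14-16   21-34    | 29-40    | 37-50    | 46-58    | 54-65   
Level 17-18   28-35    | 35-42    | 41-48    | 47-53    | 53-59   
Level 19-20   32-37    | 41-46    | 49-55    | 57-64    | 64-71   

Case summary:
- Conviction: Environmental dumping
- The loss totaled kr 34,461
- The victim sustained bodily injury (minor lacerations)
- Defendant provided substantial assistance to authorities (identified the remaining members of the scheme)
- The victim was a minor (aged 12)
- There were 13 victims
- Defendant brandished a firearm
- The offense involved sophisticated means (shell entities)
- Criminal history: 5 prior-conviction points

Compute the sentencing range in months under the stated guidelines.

41-46 months

Base offense level for environmental dumping: 14.
§1 applies: 14 − 3 = 11.
§2 applies: 11 + 1 = 12.
§3 applies (level before this adjustment is 12 ≥ 4, so +4): 12 + 4 = 16.
§4 applies (level before this adjustment is 16 ≥ 13, so +3): 16 + 3 = 19.
§5 applies: 19 + 2 = 21.
§6 applies: 21 + 2 = 23.
§7 applies: 23 + 4 = 27.
Level 27 exceeds the maximum of 20; capped at 20.
Final offense level: 20.
Criminal history: 5 prior points → Category II (3-6).
Level 20 falls in the 19-20 band.
Grid: Level 19-20 × Category II = 41-46 months.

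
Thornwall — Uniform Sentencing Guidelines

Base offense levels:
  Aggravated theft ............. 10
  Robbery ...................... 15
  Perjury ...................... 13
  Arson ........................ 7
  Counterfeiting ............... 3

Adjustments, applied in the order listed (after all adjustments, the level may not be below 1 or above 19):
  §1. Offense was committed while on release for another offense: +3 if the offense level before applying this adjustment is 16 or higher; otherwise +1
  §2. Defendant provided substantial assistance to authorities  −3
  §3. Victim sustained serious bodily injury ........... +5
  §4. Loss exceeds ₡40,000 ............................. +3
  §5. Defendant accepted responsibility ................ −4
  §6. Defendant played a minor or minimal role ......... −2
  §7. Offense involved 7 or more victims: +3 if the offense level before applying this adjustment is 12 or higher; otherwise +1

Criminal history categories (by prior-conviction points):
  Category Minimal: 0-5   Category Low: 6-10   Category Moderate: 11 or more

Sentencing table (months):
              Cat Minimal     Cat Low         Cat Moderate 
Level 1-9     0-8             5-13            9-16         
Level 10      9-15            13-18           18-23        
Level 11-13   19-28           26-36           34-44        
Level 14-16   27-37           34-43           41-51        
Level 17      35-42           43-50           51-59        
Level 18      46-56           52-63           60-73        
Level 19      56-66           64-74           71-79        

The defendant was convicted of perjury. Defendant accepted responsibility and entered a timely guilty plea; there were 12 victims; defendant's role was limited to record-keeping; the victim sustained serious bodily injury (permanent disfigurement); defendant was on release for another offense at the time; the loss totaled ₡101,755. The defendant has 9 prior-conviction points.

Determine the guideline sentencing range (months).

Base offense level for perjury: 13.
§1 applies (level before this adjustment is 13 < 16, so +1): 13 + 1 = 14.
§2 does not apply.
§3 applies: 14 + 5 = 19.
§4 applies: 19 + 3 = 22.
§5 applies: 22 − 4 = 18.
§6 applies: 18 − 2 = 16.
§7 applies (level before this adjustment is 16 ≥ 12, so +3): 16 + 3 = 19.
Final offense level: 19.
Criminal history: 9 prior points → Category Low (6-10).
Level 19 falls in the 19 band.
Grid: Level 19 × Category Low = 64-74 months.

64-74 months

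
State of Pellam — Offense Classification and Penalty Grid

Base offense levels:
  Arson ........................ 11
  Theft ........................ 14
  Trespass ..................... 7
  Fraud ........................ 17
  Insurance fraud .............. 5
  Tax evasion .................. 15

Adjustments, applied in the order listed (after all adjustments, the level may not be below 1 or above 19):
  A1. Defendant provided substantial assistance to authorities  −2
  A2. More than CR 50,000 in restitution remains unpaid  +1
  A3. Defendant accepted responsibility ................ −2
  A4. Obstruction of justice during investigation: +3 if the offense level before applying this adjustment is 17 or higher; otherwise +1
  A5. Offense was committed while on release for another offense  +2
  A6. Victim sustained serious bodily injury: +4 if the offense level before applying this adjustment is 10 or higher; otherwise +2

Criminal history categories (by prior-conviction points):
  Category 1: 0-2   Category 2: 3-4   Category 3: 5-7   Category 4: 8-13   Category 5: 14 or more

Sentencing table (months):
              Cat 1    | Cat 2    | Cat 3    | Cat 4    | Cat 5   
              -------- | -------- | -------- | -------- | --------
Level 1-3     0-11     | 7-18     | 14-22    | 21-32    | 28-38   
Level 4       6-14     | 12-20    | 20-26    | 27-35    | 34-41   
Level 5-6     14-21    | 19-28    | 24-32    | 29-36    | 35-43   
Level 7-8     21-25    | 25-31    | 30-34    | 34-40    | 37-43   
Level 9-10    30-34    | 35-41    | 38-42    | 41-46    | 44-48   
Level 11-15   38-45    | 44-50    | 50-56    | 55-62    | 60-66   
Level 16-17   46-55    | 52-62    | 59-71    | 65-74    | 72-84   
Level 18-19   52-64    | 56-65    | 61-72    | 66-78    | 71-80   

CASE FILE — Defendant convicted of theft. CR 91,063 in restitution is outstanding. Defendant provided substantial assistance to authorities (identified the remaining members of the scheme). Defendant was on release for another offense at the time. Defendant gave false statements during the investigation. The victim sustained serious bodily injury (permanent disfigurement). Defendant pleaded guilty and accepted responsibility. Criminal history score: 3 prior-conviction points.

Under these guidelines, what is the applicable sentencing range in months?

56-65 months

Base offense level for theft: 14.
A1 applies: 14 − 2 = 12.
A2 applies: 12 + 1 = 13.
A3 applies: 13 − 2 = 11.
A4 applies (level before this adjustment is 11 < 17, so +1): 11 + 1 = 12.
A5 applies: 12 + 2 = 14.
A6 applies (level before this adjustment is 14 ≥ 10, so +4): 14 + 4 = 18.
Final offense level: 18.
Criminal history: 3 prior points → Category 2 (3-4).
Level 18 falls in the 18-19 band.
Grid: Level 18-19 × Category 2 = 56-65 months.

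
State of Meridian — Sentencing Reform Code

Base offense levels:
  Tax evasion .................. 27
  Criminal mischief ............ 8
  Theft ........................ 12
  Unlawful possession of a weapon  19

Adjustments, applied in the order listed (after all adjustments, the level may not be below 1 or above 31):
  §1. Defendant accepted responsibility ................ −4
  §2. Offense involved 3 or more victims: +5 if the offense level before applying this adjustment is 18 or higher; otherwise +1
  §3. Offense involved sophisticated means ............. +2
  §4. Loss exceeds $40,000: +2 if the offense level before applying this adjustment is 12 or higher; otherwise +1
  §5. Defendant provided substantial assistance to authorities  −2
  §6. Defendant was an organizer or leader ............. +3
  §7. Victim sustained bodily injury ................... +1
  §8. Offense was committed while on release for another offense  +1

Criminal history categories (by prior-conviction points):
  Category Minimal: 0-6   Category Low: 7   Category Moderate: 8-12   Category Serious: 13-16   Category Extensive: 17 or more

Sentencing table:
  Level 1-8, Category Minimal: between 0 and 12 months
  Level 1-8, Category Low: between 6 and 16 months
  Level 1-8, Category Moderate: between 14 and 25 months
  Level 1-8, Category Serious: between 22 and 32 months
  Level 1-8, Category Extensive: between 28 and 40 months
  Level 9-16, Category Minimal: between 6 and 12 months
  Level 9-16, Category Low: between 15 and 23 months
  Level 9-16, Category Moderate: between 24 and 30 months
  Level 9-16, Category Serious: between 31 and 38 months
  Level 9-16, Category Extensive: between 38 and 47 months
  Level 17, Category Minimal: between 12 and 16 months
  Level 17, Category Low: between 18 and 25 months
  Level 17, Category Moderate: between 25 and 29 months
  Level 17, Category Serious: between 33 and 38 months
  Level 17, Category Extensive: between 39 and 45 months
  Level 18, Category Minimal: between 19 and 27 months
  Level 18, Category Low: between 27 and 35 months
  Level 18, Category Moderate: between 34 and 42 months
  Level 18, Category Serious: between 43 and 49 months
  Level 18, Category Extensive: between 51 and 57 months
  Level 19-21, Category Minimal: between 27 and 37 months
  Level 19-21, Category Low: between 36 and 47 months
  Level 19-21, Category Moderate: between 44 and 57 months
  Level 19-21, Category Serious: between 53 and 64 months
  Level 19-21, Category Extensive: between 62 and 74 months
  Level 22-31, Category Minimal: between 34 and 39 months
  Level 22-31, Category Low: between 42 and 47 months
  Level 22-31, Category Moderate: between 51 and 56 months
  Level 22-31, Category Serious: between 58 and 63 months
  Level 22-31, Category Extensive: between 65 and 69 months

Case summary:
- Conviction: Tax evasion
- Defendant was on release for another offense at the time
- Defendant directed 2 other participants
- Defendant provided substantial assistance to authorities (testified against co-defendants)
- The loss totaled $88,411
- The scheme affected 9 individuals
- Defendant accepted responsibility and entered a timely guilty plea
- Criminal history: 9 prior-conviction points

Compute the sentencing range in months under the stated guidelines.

Base offense level for tax evasion: 27.
§1 applies: 27 − 4 = 23.
§2 applies (level before this adjustment is 23 ≥ 18, so +5): 23 + 5 = 28.
§4 applies (level before this adjustment is 28 ≥ 12, so +2): 28 + 2 = 30.
§5 applies: 30 − 2 = 28.
§6 applies: 28 + 3 = 31.
§7 does not apply.
§8 applies: 31 + 1 = 32.
Level 32 exceeds the maximum of 31; capped at 31.
Final offense level: 31.
Criminal history: 9 prior points → Category Moderate (8-12).
Level 31 falls in the 22-31 band.
Grid: Level 22-31 × Category Moderate = 51-56 months.

51-56 months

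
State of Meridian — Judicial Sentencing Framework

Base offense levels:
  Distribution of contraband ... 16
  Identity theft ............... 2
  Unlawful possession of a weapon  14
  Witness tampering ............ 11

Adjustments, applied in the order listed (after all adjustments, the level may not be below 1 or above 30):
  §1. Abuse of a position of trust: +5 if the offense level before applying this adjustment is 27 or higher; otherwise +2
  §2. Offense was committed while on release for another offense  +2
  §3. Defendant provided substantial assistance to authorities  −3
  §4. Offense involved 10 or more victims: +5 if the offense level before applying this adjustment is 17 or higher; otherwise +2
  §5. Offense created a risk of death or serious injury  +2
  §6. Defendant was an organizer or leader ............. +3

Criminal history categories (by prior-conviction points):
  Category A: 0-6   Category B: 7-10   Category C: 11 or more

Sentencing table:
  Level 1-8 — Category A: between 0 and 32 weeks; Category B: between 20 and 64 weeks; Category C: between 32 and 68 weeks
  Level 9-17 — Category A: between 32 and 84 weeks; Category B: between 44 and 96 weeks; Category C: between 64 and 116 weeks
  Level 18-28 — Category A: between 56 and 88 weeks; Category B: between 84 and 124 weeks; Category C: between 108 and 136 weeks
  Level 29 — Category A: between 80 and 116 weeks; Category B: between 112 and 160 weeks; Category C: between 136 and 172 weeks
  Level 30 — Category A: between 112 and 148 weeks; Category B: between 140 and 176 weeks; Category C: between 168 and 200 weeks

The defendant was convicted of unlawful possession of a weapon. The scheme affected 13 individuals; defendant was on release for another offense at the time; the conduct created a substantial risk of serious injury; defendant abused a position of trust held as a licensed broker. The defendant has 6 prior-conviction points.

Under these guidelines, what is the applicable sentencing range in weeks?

Base offense level for unlawful possession of a weapon: 14.
§1 applies (level before this adjustment is 14 < 27, so +2): 14 + 2 = 16.
§2 applies: 16 + 2 = 18.
§4 applies (level before this adjustment is 18 ≥ 17, so +5): 18 + 5 = 23.
§5 applies: 23 + 2 = 25.
Final offense level: 25.
Criminal history: 6 prior points → Category A (0-6).
Level 25 falls in the 18-28 band.
Grid: Level 18-28 × Category A = 56-88 weeks.

56-88 weeks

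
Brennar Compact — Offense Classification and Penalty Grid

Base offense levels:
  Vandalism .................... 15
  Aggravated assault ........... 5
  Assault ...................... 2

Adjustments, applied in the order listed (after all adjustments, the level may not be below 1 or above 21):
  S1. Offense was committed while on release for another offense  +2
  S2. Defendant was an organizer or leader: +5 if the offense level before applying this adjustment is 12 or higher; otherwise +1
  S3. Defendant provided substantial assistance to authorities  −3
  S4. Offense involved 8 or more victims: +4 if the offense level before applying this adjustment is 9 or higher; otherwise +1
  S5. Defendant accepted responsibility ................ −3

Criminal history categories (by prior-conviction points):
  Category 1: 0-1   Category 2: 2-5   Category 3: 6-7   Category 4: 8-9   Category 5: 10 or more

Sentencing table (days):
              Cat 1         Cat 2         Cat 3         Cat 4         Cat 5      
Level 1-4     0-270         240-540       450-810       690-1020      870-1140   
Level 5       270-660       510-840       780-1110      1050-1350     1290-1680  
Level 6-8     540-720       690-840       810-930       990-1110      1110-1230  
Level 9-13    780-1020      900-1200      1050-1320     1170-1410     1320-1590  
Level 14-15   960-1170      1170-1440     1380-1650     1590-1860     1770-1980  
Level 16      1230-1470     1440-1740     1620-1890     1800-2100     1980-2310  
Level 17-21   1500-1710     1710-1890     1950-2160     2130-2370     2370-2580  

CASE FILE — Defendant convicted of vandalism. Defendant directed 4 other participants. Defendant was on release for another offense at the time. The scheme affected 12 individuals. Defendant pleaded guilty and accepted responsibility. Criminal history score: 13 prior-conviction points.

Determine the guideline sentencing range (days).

Base offense level for vandalism: 15.
S1 applies: 15 + 2 = 17.
S2 applies (level before this adjustment is 17 ≥ 12, so +5): 17 + 5 = 22.
S3 does not apply.
S4 applies (level before this adjustment is 22 ≥ 9, so +4): 22 + 4 = 26.
S5 applies: 26 − 3 = 23.
Level 23 exceeds the maximum of 21; capped at 21.
Final offense level: 21.
Criminal history: 13 prior points → Category 5 (10+).
Level 21 falls in the 17-21 band.
Grid: Level 17-21 × Category 5 = 2370-2580 days.

2370-2580 days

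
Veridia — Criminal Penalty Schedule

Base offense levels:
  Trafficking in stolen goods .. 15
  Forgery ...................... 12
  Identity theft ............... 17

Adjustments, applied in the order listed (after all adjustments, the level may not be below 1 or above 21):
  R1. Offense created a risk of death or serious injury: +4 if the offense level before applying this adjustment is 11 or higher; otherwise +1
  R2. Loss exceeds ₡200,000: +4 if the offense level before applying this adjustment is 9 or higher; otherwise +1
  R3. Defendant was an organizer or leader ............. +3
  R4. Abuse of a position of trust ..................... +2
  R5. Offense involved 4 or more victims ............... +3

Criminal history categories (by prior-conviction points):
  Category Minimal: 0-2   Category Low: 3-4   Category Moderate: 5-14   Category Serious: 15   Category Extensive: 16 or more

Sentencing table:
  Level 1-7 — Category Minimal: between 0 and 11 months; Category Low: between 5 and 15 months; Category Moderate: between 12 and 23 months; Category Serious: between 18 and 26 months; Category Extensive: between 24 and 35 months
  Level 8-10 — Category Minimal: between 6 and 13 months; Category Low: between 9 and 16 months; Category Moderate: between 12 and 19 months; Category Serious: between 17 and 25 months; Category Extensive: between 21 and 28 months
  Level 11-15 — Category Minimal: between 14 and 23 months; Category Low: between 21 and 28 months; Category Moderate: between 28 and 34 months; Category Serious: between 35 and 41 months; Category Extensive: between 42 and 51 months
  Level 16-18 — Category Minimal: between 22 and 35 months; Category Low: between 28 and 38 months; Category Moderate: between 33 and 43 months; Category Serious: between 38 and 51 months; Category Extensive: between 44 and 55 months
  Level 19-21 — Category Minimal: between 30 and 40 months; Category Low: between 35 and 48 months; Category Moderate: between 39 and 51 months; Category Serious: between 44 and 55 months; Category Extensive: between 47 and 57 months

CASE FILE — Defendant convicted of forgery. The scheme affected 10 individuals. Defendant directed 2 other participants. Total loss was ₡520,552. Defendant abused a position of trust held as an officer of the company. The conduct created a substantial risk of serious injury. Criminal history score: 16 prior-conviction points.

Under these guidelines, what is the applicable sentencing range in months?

47-57 months

Base offense level for forgery: 12.
R1 applies (level before this adjustment is 12 ≥ 11, so +4): 12 + 4 = 16.
R2 applies (level before this adjustment is 16 ≥ 9, so +4): 16 + 4 = 20.
R3 applies: 20 + 3 = 23.
R4 applies: 23 + 2 = 25.
R5 applies: 25 + 3 = 28.
Level 28 exceeds the maximum of 21; capped at 21.
Final offense level: 21.
Criminal history: 16 prior points → Category Extensive (16+).
Level 21 falls in the 19-21 band.
Grid: Level 19-21 × Category Extensive = 47-57 months.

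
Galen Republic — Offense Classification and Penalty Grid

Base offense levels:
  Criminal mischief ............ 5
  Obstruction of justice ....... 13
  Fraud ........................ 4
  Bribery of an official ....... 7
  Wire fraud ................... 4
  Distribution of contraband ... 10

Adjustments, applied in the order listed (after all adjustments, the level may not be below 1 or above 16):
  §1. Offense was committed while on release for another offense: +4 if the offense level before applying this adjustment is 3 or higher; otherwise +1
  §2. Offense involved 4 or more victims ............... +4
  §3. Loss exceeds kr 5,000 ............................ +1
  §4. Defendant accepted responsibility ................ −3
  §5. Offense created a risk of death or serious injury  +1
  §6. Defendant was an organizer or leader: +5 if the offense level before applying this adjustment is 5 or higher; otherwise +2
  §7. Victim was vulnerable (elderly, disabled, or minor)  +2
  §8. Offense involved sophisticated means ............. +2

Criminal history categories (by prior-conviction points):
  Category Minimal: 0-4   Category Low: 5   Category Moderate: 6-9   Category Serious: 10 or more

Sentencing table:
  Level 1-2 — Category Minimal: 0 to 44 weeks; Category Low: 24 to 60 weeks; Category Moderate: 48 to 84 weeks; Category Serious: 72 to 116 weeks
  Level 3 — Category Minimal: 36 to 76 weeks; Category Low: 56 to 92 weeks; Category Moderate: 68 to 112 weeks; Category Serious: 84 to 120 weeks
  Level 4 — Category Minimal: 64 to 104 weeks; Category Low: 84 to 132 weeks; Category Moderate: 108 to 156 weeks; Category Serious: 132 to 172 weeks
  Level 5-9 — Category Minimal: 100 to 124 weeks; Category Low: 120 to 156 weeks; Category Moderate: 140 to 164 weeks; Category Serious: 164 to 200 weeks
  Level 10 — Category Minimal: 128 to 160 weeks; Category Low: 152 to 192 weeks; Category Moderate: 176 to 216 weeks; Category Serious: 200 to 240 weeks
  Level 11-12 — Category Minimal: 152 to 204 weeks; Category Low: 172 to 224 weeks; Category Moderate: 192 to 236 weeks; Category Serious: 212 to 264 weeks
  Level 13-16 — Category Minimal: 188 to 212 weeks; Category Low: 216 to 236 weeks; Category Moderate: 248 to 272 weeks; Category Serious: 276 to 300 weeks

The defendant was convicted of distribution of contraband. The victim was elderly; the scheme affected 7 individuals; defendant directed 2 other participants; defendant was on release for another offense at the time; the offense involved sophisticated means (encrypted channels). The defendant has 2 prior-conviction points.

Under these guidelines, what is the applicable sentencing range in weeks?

188-212 weeks

Base offense level for distribution of contraband: 10.
§1 applies (level before this adjustment is 10 ≥ 3, so +4): 10 + 4 = 14.
§2 applies: 14 + 4 = 18.
§3 does not apply.
§4 does not apply.
§6 applies (level before this adjustment is 18 ≥ 5, so +5): 18 + 5 = 23.
§7 applies: 23 + 2 = 25.
§8 applies: 25 + 2 = 27.
Level 27 exceeds the maximum of 16; capped at 16.
Final offense level: 16.
Criminal history: 2 prior points → Category Minimal (0-4).
Level 16 falls in the 13-16 band.
Grid: Level 13-16 × Category Minimal = 188-212 weeks.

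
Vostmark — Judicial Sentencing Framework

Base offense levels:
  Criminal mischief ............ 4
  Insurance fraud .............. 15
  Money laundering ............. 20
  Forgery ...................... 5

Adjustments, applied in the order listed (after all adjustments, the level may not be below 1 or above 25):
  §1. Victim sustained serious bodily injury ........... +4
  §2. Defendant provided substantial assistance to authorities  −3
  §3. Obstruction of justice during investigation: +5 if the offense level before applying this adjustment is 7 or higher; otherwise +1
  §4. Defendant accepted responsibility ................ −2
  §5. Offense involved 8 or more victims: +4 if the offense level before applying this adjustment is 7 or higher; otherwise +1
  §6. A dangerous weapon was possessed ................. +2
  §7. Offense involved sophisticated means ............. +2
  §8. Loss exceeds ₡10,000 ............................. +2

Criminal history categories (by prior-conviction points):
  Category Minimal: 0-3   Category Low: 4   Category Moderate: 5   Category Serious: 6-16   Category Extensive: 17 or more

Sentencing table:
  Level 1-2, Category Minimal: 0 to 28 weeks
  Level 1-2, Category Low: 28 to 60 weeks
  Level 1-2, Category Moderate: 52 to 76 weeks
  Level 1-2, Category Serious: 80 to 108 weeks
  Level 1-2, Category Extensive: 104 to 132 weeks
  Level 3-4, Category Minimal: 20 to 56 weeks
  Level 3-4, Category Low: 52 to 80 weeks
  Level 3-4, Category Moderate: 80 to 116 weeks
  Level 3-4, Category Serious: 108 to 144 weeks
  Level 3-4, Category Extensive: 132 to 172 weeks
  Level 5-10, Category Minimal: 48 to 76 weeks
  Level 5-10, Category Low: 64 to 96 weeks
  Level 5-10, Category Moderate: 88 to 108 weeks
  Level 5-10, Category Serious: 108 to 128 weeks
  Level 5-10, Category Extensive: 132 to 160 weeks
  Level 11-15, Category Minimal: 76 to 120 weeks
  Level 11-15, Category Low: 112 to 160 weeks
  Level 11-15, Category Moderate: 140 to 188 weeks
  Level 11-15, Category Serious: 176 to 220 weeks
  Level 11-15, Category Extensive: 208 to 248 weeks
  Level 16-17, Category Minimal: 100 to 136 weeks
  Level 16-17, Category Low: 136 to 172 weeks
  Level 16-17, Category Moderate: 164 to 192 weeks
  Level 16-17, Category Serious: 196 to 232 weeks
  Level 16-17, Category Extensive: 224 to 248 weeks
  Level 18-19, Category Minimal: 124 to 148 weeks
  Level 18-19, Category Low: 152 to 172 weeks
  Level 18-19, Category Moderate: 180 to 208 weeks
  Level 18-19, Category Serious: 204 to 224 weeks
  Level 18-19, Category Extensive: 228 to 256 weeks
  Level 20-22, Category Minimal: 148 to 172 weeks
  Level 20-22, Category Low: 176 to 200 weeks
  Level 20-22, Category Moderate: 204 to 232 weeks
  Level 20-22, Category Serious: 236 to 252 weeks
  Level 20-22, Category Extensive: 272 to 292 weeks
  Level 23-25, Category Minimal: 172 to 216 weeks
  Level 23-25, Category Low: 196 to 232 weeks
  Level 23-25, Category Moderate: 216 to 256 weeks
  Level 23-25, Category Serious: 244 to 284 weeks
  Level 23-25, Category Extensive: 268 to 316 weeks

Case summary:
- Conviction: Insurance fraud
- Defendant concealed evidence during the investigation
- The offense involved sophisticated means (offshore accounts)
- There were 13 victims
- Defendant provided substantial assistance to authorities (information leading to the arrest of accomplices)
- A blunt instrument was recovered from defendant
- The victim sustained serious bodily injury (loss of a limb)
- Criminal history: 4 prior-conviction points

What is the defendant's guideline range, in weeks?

196-232 weeks

Base offense level for insurance fraud: 15.
§1 applies: 15 + 4 = 19.
§2 applies: 19 − 3 = 16.
§3 applies (level before this adjustment is 16 ≥ 7, so +5): 16 + 5 = 21.
§5 applies (level before this adjustment is 21 ≥ 7, so +4): 21 + 4 = 25.
§6 applies: 25 + 2 = 27.
§7 applies: 27 + 2 = 29.
§8 does not apply.
Level 29 exceeds the maximum of 25; capped at 25.
Final offense level: 25.
Criminal history: 4 prior points → Category Low (4).
Level 25 falls in the 23-25 band.
Grid: Level 23-25 × Category Low = 196-232 weeks.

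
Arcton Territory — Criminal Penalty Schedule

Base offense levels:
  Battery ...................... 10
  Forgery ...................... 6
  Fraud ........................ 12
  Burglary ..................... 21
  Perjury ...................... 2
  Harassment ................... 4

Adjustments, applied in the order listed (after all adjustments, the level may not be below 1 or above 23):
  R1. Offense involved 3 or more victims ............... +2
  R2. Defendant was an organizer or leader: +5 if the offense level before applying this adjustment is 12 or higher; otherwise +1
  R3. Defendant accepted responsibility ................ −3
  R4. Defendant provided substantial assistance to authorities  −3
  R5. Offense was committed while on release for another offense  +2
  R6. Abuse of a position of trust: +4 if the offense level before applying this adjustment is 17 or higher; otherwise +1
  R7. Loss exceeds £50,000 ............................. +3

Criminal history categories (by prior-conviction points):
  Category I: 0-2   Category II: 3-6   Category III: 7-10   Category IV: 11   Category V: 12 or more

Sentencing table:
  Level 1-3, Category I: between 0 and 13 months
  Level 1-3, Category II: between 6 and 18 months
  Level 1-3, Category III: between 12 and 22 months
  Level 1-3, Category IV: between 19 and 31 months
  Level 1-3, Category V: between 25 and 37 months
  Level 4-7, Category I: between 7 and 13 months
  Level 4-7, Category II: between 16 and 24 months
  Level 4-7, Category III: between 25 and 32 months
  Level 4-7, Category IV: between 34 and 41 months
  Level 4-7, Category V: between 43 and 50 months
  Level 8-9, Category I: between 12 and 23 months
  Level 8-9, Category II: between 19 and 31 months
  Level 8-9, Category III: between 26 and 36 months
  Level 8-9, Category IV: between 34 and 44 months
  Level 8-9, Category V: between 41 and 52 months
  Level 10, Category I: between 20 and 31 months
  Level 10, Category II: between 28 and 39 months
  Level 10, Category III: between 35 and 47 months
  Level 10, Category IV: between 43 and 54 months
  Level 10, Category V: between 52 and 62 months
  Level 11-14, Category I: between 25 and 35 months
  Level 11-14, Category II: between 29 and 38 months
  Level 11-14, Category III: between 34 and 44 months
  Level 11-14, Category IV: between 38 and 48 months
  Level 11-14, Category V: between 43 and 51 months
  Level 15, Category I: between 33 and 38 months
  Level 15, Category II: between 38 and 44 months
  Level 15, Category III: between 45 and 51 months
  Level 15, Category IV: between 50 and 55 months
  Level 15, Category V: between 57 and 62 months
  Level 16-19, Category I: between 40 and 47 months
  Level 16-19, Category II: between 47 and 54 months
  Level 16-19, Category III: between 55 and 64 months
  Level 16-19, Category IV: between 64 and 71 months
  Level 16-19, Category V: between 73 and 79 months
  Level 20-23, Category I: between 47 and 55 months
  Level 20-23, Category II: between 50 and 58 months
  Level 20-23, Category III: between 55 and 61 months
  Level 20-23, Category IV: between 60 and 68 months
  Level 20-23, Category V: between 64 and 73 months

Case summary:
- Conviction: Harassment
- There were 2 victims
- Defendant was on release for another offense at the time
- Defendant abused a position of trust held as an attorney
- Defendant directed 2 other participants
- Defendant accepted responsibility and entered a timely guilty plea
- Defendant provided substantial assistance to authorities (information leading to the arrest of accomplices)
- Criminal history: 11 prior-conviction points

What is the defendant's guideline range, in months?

Base offense level for harassment: 4.
R2 applies (level before this adjustment is 4 < 12, so +1): 4 + 1 = 5.
R3 applies: 5 − 3 = 2.
R4 applies: 2 − 3 = -1.
R5 applies: -1 + 2 = 1.
R6 applies (level before this adjustment is 1 < 17, so +1): 1 + 1 = 2.
R7 does not apply.
Final offense level: 2.
Criminal history: 11 prior points → Category IV (11).
Level 2 falls in the 1-3 band.
Grid: Level 1-3 × Category IV = 19-31 months.

19-31 months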